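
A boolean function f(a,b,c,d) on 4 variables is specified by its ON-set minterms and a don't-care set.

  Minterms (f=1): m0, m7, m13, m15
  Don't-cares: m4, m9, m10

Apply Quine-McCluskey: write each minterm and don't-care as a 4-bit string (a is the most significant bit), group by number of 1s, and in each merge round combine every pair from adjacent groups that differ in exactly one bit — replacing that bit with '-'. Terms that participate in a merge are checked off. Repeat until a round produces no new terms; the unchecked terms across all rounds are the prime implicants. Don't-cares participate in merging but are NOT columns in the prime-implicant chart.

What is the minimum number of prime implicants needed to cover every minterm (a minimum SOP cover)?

[col 0] 0000*, 0100*, 0111*, 1001*, 1010, 1101*, 1111*
[col 1] -111, 0-00, 1-01, 11-1
Prime implicants: -111, 0-00, 1-01, 1010, 11-1
PI chart (minterm → PIs covering it):
  0 | 0-00  (sole → essential)
  7 | -111  (sole → essential)
  13 | 1-01,11-1
  15 | -111,11-1
Essential prime implicants: -111, 0-00
Petrick residual → 1-01
Minimum SOP uses 3 PIs: bcd + a'c'd' + ac'd

3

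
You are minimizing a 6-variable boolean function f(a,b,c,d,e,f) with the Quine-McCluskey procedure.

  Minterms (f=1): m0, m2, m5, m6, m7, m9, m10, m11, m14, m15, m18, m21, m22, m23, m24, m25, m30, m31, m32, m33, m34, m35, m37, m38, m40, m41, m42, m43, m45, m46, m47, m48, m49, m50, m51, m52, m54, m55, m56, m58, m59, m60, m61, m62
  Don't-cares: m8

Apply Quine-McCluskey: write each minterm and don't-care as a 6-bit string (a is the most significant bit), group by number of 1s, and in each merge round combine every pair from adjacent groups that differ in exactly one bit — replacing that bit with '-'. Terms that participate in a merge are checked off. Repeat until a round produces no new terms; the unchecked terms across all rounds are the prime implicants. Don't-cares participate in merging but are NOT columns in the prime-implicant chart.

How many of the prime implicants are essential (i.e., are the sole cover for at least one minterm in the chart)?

8

Round 0: 000000✓ 000010✓ 000101✓ 000110✓ 000111✓ 001000✓ 001001✓ 001010✓ 001011✓ 001110✓ 001111✓ 010010✓ 010101✓ 010110✓ 010111✓ 011000✓ 011001✓ 011110✓ 011111✓ 100000✓ 100001✓ 100010✓ 100011✓ 100101✓ 100110✓ 101000✓ 101001✓ 101010✓ 101011✓ 101101✓ 101110✓ 101111✓ 110000✓ 110001✓ 110010✓ 110011✓ 110100✓ 110110✓ 110111✓ 111000✓ 111010✓ 111011✓ 111100✓ 111101✓ 111110✓
Round 1: -00000✓ -00010✓ -00101 -00110✓ -01000✓ -01001✓ -01010✓ -01011✓ -01110✓ -01111✓ -10010✓ -10110✓ -10111✓ -11000✓ -11110✓ 0-0010✓ 0-0101✓ 0-0110✓ 0-0111✓ 0-1000✓ 0-1001✓ 0-1110✓ 0-1111✓ 00-000✓ 00-010✓ 00-110✓ 00-111✓ 000-10✓ 0000-0✓ 0001-1✓ 00011-✓ 001-10✓ 001-11✓ 0010-0✓ 0010-1✓ 00100-✓ 00101-✓ 00111-✓ 01-110✓ 01-111✓ 010-10✓ 0101-1✓ 01011-✓ 01100-✓ 01111-✓ 1-0000✓ 1-0001✓ 1-0010✓ 1-0011✓ 1-0110✓ 1-1000✓ 1-1010✓ 1-1011✓ 1-1101 1-1110✓ 10-000✓ 10-001✓ 10-010✓ 10-011✓ 10-101✓ 10-110✓ 100-01✓ 100-10✓ 1000-0✓ 1000-1✓ 10000-✓ 10001-✓ 101-01✓ 101-10✓ 101-11✓ 1010-0✓ 1010-1✓ 10100-✓ 10101-✓ 1011-1✓ 10111-✓ 11-000✓ 11-010✓ 11-011✓ 11-100✓ 11-110✓ 110-00✓ 110-10✓ 110-11✓ 1100-0✓ 1100-1✓ 11000-✓ 11001-✓ 1101-0✓ 11011-✓ 111-00✓ 111-10✓ 1110-0✓ 11101-✓ 1111-0✓ 11110-
Round 2: --0010✓ --0110✓ --1000 --1110✓ -0-000✓ -0-010✓ -0-110✓ -00-10✓ -000-0✓ -01-10✓ -01-11✓ -010-0✓ -010-1✓ -0100-✓ -0101-✓ -0111-✓ -1-110✓ -10-10✓ -1011- 0--110✓ 0--111✓ 0-0-10✓ 0-01-1 0-011-✓ 0-100- 0-111-✓ 00--10✓ 00-0-0✓ 00-11-✓ 001-1-✓ 0010--✓ 01-11-✓ 1--000✓ 1--010✓ 1--011✓ 1--110✓ 1-0-10✓ 1-00-0✓ 1-00-1✓ 1-000-✓ 1-001-✓ 1-1-10✓ 1-10-0✓ 1-101-✓ 10--01 10--10✓ 10-0-0✓ 10-0-1✓ 10-00-✓ 10-01-✓ 1000--✓ 101--1 101-1-✓ 1010--✓ 11--00✓ 11--10✓ 11-0-0✓ 11-01-✓ 11-1-0✓ 110--0✓ 110-1- 1100--✓ 111--0✓
Round 3: ---110 --0-10 -0--10 -0-0-0 -01-1- -010-- 0--11- 1---10 1--0-0 1--01- 1-00-- 10-0-- 11---0
PIs = {---110, --0-10, --1000, -0--10, -0-0-0, -00101, -01-1-, -010--, -1011-, 0--11-, 0-01-1, 0-100-, 1---10, 1--0-0, 1--01-, 1-00--, 1-1101, 10--01, 10-0--, 101--1, 11---0, 110-1-, 11110-}
Coverage chart:
  m0: -0-0-0 ←essential
  m2: --0-10,-0--10,-0-0-0
  m5: -00101,0-01-1
  m6: ---110,--0-10,-0--10,0--11-
  m7: 0--11-,0-01-1
  m9: -010--,0-100-
  m10: -0--10,-0-0-0,-01-1-,-010--
  m11: -01-1-,-010--
  m14: ---110,-0--10,-01-1-,0--11-
  m15: -01-1-,0--11-
  m18: --0-10 ←essential
  m21: 0-01-1 ←essential
  m22: ---110,--0-10,-1011-,0--11-
  m23: -1011-,0--11-,0-01-1
  m24: --1000,0-100-
  m25: 0-100- ←essential
  m30: ---110,0--11-
  m31: 0--11- ←essential
  m32: -0-0-0,1--0-0,1-00--,10-0--
  m33: 1-00--,10--01,10-0--
  m34: --0-10,-0--10,-0-0-0,1---10,1--0-0,1--01-,1-00--,10-0--
  m35: 1--01-,1-00--,10-0--
  m37: -00101,10--01
  m38: ---110,--0-10,-0--10,1---10
  m40: --1000,-0-0-0,-010--,1--0-0,10-0--
  m41: -010--,10--01,10-0--,101--1
  m42: -0--10,-0-0-0,-01-1-,-010--,1---10,1--0-0,1--01-,10-0--
  m43: -01-1-,-010--,1--01-,10-0--,101--1
  m45: 1-1101,10--01,101--1
  m46: ---110,-0--10,-01-1-,1---10
  m47: -01-1-,101--1
  m48: 1--0-0,1-00--,11---0
  m49: 1-00-- ←essential
  m50: --0-10,1---10,1--0-0,1--01-,1-00--,11---0,110-1-
  m51: 1--01-,1-00--,110-1-
  m52: 11---0 ←essential
  m54: ---110,--0-10,-1011-,1---10,11---0,110-1-
  m55: -1011-,110-1-
  m56: --1000,1--0-0,11---0
  m58: 1---10,1--0-0,1--01-,11---0
  m59: 1--01- ←essential
  m60: 11---0,11110-
  m61: 1-1101,11110-
  m62: ---110,1---10,11---0
Essential: --0-10, -0-0-0, 0--11-, 0-01-1, 0-100-, 1--01-, 1-00--, 11---0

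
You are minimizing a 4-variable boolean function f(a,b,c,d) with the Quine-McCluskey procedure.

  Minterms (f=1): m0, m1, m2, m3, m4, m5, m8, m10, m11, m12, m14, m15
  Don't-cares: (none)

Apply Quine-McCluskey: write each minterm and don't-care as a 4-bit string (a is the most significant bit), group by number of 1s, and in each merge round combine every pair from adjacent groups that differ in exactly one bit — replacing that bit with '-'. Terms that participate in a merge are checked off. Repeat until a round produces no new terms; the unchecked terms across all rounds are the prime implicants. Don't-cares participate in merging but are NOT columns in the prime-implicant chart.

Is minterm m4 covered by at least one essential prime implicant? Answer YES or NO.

Round 0: 0000✓ 0001✓ 0010✓ 0011✓ 0100✓ 0101✓ 1000✓ 1010✓ 1011✓ 1100✓ 1110✓ 1111✓
Round 1: -000✓ -010✓ -011✓ -100✓ 0-00✓ 0-01✓ 00-0✓ 00-1✓ 000-✓ 001-✓ 010-✓ 1-00✓ 1-10✓ 1-11✓ 10-0✓ 101-✓ 11-0✓ 111-✓
Round 2: --00 -0-0 -01- 0-0- 00-- 1--0 1-1-
PIs = {--00, -0-0, -01-, 0-0-, 00--, 1--0, 1-1-}
Coverage chart:
  m0: --00,-0-0,0-0-,00--
  m1: 0-0-,00--
  m2: -0-0,-01-,00--
  m3: -01-,00--
  m4: --00,0-0-
  m5: 0-0- ←essential
  m8: --00,-0-0,1--0
  m10: -0-0,-01-,1--0,1-1-
  m11: -01-,1-1-
  m12: --00,1--0
  m14: 1--0,1-1-
  m15: 1-1- ←essential
Essential: 0-0-, 1-1-

YES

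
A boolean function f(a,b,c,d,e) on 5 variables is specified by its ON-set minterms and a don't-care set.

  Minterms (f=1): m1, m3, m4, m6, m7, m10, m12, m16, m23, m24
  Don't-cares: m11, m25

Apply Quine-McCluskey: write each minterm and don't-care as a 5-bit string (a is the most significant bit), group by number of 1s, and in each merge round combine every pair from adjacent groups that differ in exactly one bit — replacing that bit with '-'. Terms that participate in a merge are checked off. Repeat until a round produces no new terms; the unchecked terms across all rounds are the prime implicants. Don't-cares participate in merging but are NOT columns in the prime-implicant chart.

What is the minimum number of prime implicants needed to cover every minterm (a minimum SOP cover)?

size-2^0 implicants → 00001(✓)  00011(✓)  00100(✓)  00110(✓)  00111(✓)  01010(✓)  01011(✓)  01100(✓)  10000(✓)  10111(✓)  11000(✓)  11001(✓)
size-2^1 implicants → -0111  0-011  0-100  00-11  000-1  001-0  0011-  0101-  1-000  1100-
Unchecked terms (primes): -0111, 0-011, 0-100, 00-11, 000-1, 001-0, 0011-, 0101-, 1-000, 1100-
Minterm coverage:
  m1 ⊆ 000-1 [E]
  m3 ⊆ 0-011,00-11,000-1
  m4 ⊆ 0-100,001-0
  m6 ⊆ 001-0,0011-
  m7 ⊆ -0111,00-11,0011-
  m10 ⊆ 0101- [E]
  m12 ⊆ 0-100 [E]
  m16 ⊆ 1-000 [E]
  m23 ⊆ -0111 [E]
  m24 ⊆ 1-000,1100-
E = {-0111, 0-100, 000-1, 0101-, 1-000}
Petrick residual → 001-0
Cover = b'cde + a'cd'e' + a'b'c'e + a'b'ce' + a'bc'd + ac'd'e'  |cover|=6

6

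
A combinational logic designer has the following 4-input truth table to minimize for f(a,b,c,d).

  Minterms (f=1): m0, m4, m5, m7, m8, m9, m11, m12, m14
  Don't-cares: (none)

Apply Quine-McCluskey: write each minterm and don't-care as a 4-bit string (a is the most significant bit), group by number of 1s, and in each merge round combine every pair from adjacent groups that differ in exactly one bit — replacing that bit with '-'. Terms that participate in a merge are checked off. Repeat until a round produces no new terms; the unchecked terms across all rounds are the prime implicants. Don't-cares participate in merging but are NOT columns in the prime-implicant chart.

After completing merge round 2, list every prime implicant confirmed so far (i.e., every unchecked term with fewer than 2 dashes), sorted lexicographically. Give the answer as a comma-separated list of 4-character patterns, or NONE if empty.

[col 0] 0000*, 0100*, 0101*, 0111*, 1000*, 1001*, 1011*, 1100*, 1110*
[col 1] -000*, -100*, 0-00*, 01-1, 010-, 1-00*, 10-1, 100-, 11-0
[col 2] --00
Prime implicants: --00, 01-1, 010-, 10-1, 100-, 11-0

01-1, 010-, 10-1, 100-, 11-0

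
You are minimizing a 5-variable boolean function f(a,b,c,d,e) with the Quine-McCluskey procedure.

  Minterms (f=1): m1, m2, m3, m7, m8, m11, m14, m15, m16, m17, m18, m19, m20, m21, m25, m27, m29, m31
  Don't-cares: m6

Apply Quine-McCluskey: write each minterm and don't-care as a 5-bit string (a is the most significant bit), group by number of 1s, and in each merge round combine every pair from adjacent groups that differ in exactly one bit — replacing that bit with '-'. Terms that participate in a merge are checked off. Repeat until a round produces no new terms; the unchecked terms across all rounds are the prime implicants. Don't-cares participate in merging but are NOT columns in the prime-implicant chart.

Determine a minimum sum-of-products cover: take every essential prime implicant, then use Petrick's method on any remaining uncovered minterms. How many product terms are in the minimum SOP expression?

7

[col 0] 00001*, 00010*, 00011*, 00110*, 00111*, 01000, 01011*, 01110*, 01111*, 10000*, 10001*, 10010*, 10011*, 10100*, 10101*, 11001*, 11011*, 11101*, 11111*
[col 1] -0001*, -0010*, -0011*, -1011*, -1111*, 0-011*, 0-110*, 0-111*, 00-10*, 00-11*, 000-1*, 0001-*, 0011-*, 01-11*, 0111-*, 1-001*, 1-011*, 1-101*, 10-00*, 10-01*, 100-0*, 100-1*, 1000-*, 1001-*, 1010-*, 11-01*, 11-11*, 110-1*, 111-1*
[col 2] --011, -00-1, -001-, -1-11, 0--11, 0-11-, 00-1-, 1--01, 1-0-1, 10-0-, 100--, 11--1
Prime implicants: --011, -00-1, -001-, -1-11, 0--11, 0-11-, 00-1-, 01000, 1--01, 1-0-1, 10-0-, 100--, 11--1
PI chart (minterm → PIs covering it):
  1 | -00-1  (sole → essential)
  2 | -001-,00-1-
  3 | --011,-00-1,-001-,0--11,00-1-
  7 | 0--11,0-11-,00-1-
  8 | 01000  (sole → essential)
  11 | --011,-1-11,0--11
  14 | 0-11-  (sole → essential)
  15 | -1-11,0--11,0-11-
  16 | 10-0-,100--
  17 | -00-1,1--01,1-0-1,10-0-,100--
  18 | -001-,100--
  19 | --011,-00-1,-001-,1-0-1,100--
  20 | 10-0-  (sole → essential)
  21 | 1--01,10-0-
  25 | 1--01,1-0-1,11--1
  27 | --011,-1-11,1-0-1,11--1
  29 | 1--01,11--1
  31 | -1-11,11--1
Essential prime implicants: -00-1, 0-11-, 01000, 10-0-
Petrick residual → --011, -001-, 11--1
Minimum SOP uses 7 PIs: c'de + b'c'e + b'c'd + a'cd + a'bc'd'e' + ab'd' + abe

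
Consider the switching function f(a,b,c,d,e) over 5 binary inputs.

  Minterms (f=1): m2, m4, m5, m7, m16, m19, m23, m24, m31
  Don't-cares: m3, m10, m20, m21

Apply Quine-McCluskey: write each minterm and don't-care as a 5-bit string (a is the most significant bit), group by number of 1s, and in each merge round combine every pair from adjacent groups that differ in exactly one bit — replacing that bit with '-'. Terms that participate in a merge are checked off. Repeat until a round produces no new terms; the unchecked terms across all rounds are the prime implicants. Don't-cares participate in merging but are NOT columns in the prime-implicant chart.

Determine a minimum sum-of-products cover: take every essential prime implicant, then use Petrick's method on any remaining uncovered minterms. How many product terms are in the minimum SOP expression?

[col 0] 00010*, 00011*, 00100*, 00101*, 00111*, 01010*, 10000*, 10011*, 10100*, 10101*, 10111*, 11000*, 11111*
[col 1] -0011*, -0100*, -0101*, -0111*, 0-010, 00-11*, 0001-, 001-1*, 0010-*, 1-000, 1-111, 10-00, 10-11*, 101-1*, 1010-*
[col 2] -0-11, -01-1, -010-
Prime implicants: -0-11, -01-1, -010-, 0-010, 0001-, 1-000, 1-111, 10-00
PI chart (minterm → PIs covering it):
  2 | 0-010,0001-
  4 | -010-  (sole → essential)
  5 | -01-1,-010-
  7 | -0-11,-01-1
  16 | 1-000,10-00
  19 | -0-11  (sole → essential)
  23 | -0-11,-01-1,1-111
  24 | 1-000  (sole → essential)
  31 | 1-111  (sole → essential)
Essential prime implicants: -0-11, -010-, 1-000, 1-111
Petrick residual → 0-010
Minimum SOP uses 5 PIs: b'de + b'cd' + a'c'de' + ac'd'e' + acde

5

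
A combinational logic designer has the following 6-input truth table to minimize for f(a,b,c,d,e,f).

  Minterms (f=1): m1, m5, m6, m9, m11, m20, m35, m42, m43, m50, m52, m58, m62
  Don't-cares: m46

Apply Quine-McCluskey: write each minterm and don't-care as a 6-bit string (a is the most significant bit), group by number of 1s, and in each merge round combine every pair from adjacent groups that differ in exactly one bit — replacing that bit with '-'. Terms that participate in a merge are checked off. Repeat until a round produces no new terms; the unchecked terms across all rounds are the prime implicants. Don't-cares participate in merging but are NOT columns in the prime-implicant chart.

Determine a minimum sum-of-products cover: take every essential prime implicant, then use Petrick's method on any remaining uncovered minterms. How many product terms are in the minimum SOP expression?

7

Round 0: 000001✓ 000101✓ 000110 001001✓ 001011✓ 010100✓ 100011✓ 101010✓ 101011✓ 101110✓ 110010✓ 110100✓ 111010✓ 111110✓
Round 1: -01011 -10100 00-001 000-01 0010-1 1-1010✓ 1-1110✓ 10-011 101-10✓ 10101- 11-010 111-10✓
Round 2: 1-1-10
PIs = {-01011, -10100, 00-001, 000-01, 000110, 0010-1, 1-1-10, 10-011, 10101-, 11-010}
Coverage chart:
  m1: 00-001,000-01
  m5: 000-01 ←essential
  m6: 000110 ←essential
  m9: 00-001,0010-1
  m11: -01011,0010-1
  m20: -10100 ←essential
  m35: 10-011 ←essential
  m42: 1-1-10,10101-
  m43: -01011,10-011,10101-
  m50: 11-010 ←essential
  m52: -10100 ←essential
  m58: 1-1-10,11-010
  m62: 1-1-10 ←essential
Essential: -10100, 000-01, 000110, 1-1-10, 10-011, 11-010
Petrick residual → 0010-1
Min cover (7 terms): bc'de'f' + a'b'c'e'f + a'b'c'def' + a'b'cd'f + acef' + ab'd'ef + abd'ef'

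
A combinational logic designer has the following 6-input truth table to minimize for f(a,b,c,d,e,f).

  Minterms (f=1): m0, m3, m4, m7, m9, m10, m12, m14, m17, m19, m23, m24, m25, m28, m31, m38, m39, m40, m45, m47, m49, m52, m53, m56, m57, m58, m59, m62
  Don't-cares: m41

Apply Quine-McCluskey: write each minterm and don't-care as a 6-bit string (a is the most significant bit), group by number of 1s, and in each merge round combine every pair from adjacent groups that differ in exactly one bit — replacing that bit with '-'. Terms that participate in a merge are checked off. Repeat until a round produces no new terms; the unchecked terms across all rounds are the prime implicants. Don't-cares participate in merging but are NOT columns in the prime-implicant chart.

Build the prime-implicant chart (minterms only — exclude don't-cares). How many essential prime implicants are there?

size-2^0 implicants → 000000(✓)  000011(✓)  000100(✓)  000111(✓)  001001(✓)  001010(✓)  001100(✓)  001110(✓)  010001(✓)  010011(✓)  010111(✓)  011000(✓)  011001(✓)  011100(✓)  011111(✓)  100110(✓)  100111(✓)  101000(✓)  101001(✓)  101101(✓)  101111(✓)  110001(✓)  110100(✓)  110101(✓)  111000(✓)  111001(✓)  111010(✓)  111011(✓)  111110(✓)
size-2^1 implicants → -00111  -01001(✓)  -10001(✓)  -11000(✓)  -11001(✓)  0-0011(✓)  0-0111(✓)  0-1001(✓)  0-1100  00-100  000-00  000-11(✓)  001-10  0011-0  01-001(✓)  01-111  010-11(✓)  0100-1  011-00  01100-(✓)  1-1000(✓)  1-1001(✓)  10-111  10011-  101-01  10100-(✓)  1011-1  11-001(✓)  110-01  11010-  111-10  1110-0(✓)  1110-1(✓)  11100-(✓)  11101-(✓)
size-2^2 implicants → --1001  -1-001  -1100-  0-0-11  1-100-  1110--
Unchecked terms (primes): --1001, -00111, -1-001, -1100-, 0-0-11, 0-1100, 00-100, 000-00, 001-10, 0011-0, 01-111, 0100-1, 011-00, 1-100-, 10-111, 10011-, 101-01, 1011-1, 110-01, 11010-, 111-10, 1110--
Minterm coverage:
  m0 ⊆ 000-00 [E]
  m3 ⊆ 0-0-11 [E]
  m4 ⊆ 00-100,000-00
  m7 ⊆ -00111,0-0-11
  m9 ⊆ --1001 [E]
  m10 ⊆ 001-10 [E]
  m12 ⊆ 0-1100,00-100,0011-0
  m14 ⊆ 001-10,0011-0
  m17 ⊆ -1-001,0100-1
  m19 ⊆ 0-0-11,0100-1
  m23 ⊆ 0-0-11,01-111
  m24 ⊆ -1100-,011-00
  m25 ⊆ --1001,-1-001,-1100-
  m28 ⊆ 0-1100,011-00
  m31 ⊆ 01-111 [E]
  m38 ⊆ 10011- [E]
  m39 ⊆ -00111,10-111,10011-
  m40 ⊆ 1-100- [E]
  m45 ⊆ 101-01,1011-1
  m47 ⊆ 10-111,1011-1
  m49 ⊆ -1-001,110-01
  m52 ⊆ 11010- [E]
  m53 ⊆ 110-01,11010-
  m56 ⊆ -1100-,1-100-,1110--
  m57 ⊆ --1001,-1-001,-1100-,1-100-,1110--
  m58 ⊆ 111-10,1110--
  m59 ⊆ 1110-- [E]
  m62 ⊆ 111-10 [E]
E = {--1001, 0-0-11, 000-00, 001-10, 01-111, 1-100-, 10011-, 11010-, 111-10, 1110--}

10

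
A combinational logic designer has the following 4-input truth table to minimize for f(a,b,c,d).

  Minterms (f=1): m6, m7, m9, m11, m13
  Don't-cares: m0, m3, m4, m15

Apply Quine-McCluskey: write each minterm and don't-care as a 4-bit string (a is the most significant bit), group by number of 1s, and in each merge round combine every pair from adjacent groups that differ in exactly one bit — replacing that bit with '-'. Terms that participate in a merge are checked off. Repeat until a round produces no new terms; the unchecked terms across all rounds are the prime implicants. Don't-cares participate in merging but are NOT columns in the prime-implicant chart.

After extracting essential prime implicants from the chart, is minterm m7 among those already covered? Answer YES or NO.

NO

Round 0: 0000✓ 0011✓ 0100✓ 0110✓ 0111✓ 1001✓ 1011✓ 1101✓ 1111✓
Round 1: -011✓ -111✓ 0-00 0-11✓ 01-0 011- 1-01✓ 1-11✓ 10-1✓ 11-1✓
Round 2: --11 1--1
PIs = {--11, 0-00, 01-0, 011-, 1--1}
Coverage chart:
  m6: 01-0,011-
  m7: --11,011-
  m9: 1--1 ←essential
  m11: --11,1--1
  m13: 1--1 ←essential
Essential: 1--1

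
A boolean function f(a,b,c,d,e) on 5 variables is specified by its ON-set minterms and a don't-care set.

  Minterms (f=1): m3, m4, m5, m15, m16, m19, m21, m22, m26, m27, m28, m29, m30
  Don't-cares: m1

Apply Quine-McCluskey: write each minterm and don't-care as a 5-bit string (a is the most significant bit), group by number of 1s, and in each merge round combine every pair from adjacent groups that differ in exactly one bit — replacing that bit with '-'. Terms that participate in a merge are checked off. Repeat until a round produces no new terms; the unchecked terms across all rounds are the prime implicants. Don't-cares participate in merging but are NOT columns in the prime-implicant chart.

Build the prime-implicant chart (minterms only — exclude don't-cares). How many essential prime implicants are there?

Round 0: 00001✓ 00011✓ 00100✓ 00101✓ 01111 10000 10011✓ 10101✓ 10110✓ 11010✓ 11011✓ 11100✓ 11101✓ 11110✓
Round 1: -0011 -0101 00-01 000-1 0010- 1-011 1-101 1-110 11-10 1101- 111-0 1110-
PIs = {-0011, -0101, 00-01, 000-1, 0010-, 01111, 1-011, 1-101, 1-110, 10000, 11-10, 1101-, 111-0, 1110-}
Coverage chart:
  m3: -0011,000-1
  m4: 0010- ←essential
  m5: -0101,00-01,0010-
  m15: 01111 ←essential
  m16: 10000 ←essential
  m19: -0011,1-011
  m21: -0101,1-101
  m22: 1-110 ←essential
  m26: 11-10,1101-
  m27: 1-011,1101-
  m28: 111-0,1110-
  m29: 1-101,1110-
  m30: 1-110,11-10,111-0
Essential: 0010-, 01111, 1-110, 10000

4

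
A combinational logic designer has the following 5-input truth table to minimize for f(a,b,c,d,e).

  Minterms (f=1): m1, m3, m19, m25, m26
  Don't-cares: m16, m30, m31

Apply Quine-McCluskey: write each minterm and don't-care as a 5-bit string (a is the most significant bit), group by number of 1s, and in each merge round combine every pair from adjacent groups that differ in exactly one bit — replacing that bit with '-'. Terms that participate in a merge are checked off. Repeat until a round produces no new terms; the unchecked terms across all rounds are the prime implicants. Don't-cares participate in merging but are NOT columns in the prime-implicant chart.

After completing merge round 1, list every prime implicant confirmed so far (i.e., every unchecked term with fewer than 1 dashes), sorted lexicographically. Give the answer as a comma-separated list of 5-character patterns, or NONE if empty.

[col 0] 00001*, 00011*, 10000, 10011*, 11001, 11010*, 11110*, 11111*
[col 1] -0011, 000-1, 11-10, 1111-
Prime implicants: -0011, 000-1, 10000, 11-10, 11001, 1111-

10000, 11001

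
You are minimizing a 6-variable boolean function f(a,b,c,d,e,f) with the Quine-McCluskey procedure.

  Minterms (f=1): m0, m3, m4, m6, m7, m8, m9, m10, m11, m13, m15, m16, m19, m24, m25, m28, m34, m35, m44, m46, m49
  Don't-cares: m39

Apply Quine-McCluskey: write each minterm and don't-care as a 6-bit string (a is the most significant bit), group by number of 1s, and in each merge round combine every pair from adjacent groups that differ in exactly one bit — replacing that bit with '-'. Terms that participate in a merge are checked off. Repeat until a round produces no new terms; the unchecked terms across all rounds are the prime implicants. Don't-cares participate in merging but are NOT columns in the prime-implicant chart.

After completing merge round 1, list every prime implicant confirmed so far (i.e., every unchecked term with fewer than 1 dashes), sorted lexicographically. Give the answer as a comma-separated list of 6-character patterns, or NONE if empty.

size-2^0 implicants → 000000(✓)  000011(✓)  000100(✓)  000110(✓)  000111(✓)  001000(✓)  001001(✓)  001010(✓)  001011(✓)  001101(✓)  001111(✓)  010000(✓)  010011(✓)  011000(✓)  011001(✓)  011100(✓)  100010(✓)  100011(✓)  100111(✓)  101100(✓)  101110(✓)  110001
size-2^1 implicants → -00011(✓)  -00111(✓)  0-0000(✓)  0-0011  0-1000(✓)  0-1001(✓)  00-000(✓)  00-011(✓)  00-111(✓)  000-00  000-11(✓)  0001-0  00011-  001-01(✓)  001-11(✓)  0010-0(✓)  0010-1(✓)  00100-(✓)  00101-(✓)  0011-1(✓)  01-000(✓)  011-00  01100-(✓)  100-11(✓)  10001-  1011-0
size-2^2 implicants → -00-11  0--000  0-100-  00--11  001--1  0010--
Unchecked terms (primes): -00-11, 0--000, 0-0011, 0-100-, 00--11, 000-00, 0001-0, 00011-, 001--1, 0010--, 011-00, 10001-, 1011-0, 110001

110001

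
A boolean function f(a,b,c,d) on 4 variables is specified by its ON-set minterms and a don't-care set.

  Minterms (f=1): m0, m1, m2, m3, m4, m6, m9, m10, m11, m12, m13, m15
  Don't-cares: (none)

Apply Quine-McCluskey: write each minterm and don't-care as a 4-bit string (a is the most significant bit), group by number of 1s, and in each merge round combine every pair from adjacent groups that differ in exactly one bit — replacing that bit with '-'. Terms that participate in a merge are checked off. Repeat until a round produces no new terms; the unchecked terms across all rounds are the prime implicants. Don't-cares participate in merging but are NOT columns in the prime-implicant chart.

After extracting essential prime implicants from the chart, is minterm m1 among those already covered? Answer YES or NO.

NO

[col 0] 0000*, 0001*, 0010*, 0011*, 0100*, 0110*, 1001*, 1010*, 1011*, 1100*, 1101*, 1111*
[col 1] -001*, -010*, -011*, -100, 0-00*, 0-10*, 00-0*, 00-1*, 000-*, 001-*, 01-0*, 1-01*, 1-11*, 10-1*, 101-*, 11-1*, 110-
[col 2] -0-1, -01-, 0--0, 00--, 1--1
Prime implicants: -0-1, -01-, -100, 0--0, 00--, 1--1, 110-
PI chart (minterm → PIs covering it):
  0 | 0--0,00--
  1 | -0-1,00--
  2 | -01-,0--0,00--
  3 | -0-1,-01-,00--
  4 | -100,0--0
  6 | 0--0  (sole → essential)
  9 | -0-1,1--1
  10 | -01-  (sole → essential)
  11 | -0-1,-01-,1--1
  12 | -100,110-
  13 | 1--1,110-
  15 | 1--1  (sole → essential)
Essential prime implicants: -01-, 0--0, 1--1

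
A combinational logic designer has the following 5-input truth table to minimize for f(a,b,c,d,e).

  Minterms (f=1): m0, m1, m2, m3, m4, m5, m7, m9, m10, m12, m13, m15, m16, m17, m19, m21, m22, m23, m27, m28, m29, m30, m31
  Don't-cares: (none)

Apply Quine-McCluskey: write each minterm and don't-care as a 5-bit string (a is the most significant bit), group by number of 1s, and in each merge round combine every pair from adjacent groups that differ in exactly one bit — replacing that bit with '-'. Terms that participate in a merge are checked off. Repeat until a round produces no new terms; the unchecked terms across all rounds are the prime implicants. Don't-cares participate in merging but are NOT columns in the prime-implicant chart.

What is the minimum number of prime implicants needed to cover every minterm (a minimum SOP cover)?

[col 0] 00000*, 00001*, 00010*, 00011*, 00100*, 00101*, 00111*, 01001*, 01010*, 01100*, 01101*, 01111*, 10000*, 10001*, 10011*, 10101*, 10110*, 10111*, 11011*, 11100*, 11101*, 11110*, 11111*
[col 1] -0000*, -0001*, -0011*, -0101*, -0111*, -1100*, -1101*, -1111*, 0-001*, 0-010, 0-100*, 0-101*, 0-111*, 00-00*, 00-01*, 00-11*, 000-0*, 000-1*, 0000-*, 0001-*, 001-1*, 0010-*, 01-01*, 011-1*, 0110-*, 1-011*, 1-101*, 1-110*, 1-111*, 10-01*, 10-11*, 100-1*, 1000-*, 101-1*, 1011-*, 11-11*, 111-0*, 111-1*, 1110-*, 1111-*
[col 2] --101*, --111*, -0-01*, -0-11*, -00-1*, -000-, -01-1*, -11-1*, -110-, 0--01, 0-1-1*, 0-10-, 00--1*, 00-0-, 000--, 1--11, 1-1-1*, 1-11-, 10--1*, 111--
[col 3] --1-1, -0--1
Prime implicants: --1-1, -0--1, -000-, -110-, 0--01, 0-010, 0-10-, 00-0-, 000--, 1--11, 1-11-, 111--
PI chart (minterm → PIs covering it):
  0 | -000-,00-0-,000--
  1 | -0--1,-000-,0--01,00-0-,000--
  2 | 0-010,000--
  3 | -0--1,000--
  4 | 0-10-,00-0-
  5 | --1-1,-0--1,0--01,0-10-,00-0-
  7 | --1-1,-0--1
  9 | 0--01  (sole → essential)
  10 | 0-010  (sole → essential)
  12 | -110-,0-10-
  13 | --1-1,-110-,0--01,0-10-
  15 | --1-1  (sole → essential)
  16 | -000-  (sole → essential)
  17 | -0--1,-000-
  19 | -0--1,1--11
  21 | --1-1,-0--1
  22 | 1-11-  (sole → essential)
  23 | --1-1,-0--1,1--11,1-11-
  27 | 1--11  (sole → essential)
  28 | -110-,111--
  29 | --1-1,-110-,111--
  30 | 1-11-,111--
  31 | --1-1,1--11,1-11-,111--
Essential prime implicants: --1-1, -000-, 0--01, 0-010, 1--11, 1-11-
Petrick residual → -0--1, -110-, 0-10-
Minimum SOP uses 9 PIs: ce + b'e + b'c'd' + bcd' + a'd'e + a'c'de' + a'cd' + ade + acd

9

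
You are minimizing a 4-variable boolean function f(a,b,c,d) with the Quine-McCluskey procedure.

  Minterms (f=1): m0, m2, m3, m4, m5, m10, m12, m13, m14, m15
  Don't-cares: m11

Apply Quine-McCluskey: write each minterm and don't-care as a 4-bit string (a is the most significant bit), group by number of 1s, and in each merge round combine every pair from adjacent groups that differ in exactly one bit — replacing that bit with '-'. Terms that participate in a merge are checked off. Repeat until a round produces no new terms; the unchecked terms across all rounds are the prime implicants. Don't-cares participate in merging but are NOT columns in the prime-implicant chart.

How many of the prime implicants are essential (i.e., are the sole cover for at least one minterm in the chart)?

[col 0] 0000*, 0010*, 0011*, 0100*, 0101*, 1010*, 1011*, 1100*, 1101*, 1110*, 1111*
[col 1] -010*, -011*, -100*, -101*, 0-00, 00-0, 001-*, 010-*, 1-10*, 1-11*, 101-*, 11-0*, 11-1*, 110-*, 111-*
[col 2] -01-, -10-, 1-1-, 11--
Prime implicants: -01-, -10-, 0-00, 00-0, 1-1-, 11--
PI chart (minterm → PIs covering it):
  0 | 0-00,00-0
  2 | -01-,00-0
  3 | -01-  (sole → essential)
  4 | -10-,0-00
  5 | -10-  (sole → essential)
  10 | -01-,1-1-
  12 | -10-,11--
  13 | -10-,11--
  14 | 1-1-,11--
  15 | 1-1-,11--
Essential prime implicants: -01-, -10-

2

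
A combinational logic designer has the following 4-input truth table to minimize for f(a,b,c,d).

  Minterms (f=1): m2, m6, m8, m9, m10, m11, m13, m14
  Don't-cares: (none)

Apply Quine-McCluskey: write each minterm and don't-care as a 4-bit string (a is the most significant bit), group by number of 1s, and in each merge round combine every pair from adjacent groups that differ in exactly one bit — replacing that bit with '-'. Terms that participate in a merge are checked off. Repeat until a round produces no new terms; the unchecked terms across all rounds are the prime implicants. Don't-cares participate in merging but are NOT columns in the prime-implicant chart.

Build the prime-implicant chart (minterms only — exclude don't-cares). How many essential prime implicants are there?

3

Round 0: 0010✓ 0110✓ 1000✓ 1001✓ 1010✓ 1011✓ 1101✓ 1110✓
Round 1: -010✓ -110✓ 0-10✓ 1-01 1-10✓ 10-0✓ 10-1✓ 100-✓ 101-✓
Round 2: --10 10--
PIs = {--10, 1-01, 10--}
Coverage chart:
  m2: --10 ←essential
  m6: --10 ←essential
  m8: 10-- ←essential
  m9: 1-01,10--
  m10: --10,10--
  m11: 10-- ←essential
  m13: 1-01 ←essential
  m14: --10 ←essential
Essential: --10, 1-01, 10--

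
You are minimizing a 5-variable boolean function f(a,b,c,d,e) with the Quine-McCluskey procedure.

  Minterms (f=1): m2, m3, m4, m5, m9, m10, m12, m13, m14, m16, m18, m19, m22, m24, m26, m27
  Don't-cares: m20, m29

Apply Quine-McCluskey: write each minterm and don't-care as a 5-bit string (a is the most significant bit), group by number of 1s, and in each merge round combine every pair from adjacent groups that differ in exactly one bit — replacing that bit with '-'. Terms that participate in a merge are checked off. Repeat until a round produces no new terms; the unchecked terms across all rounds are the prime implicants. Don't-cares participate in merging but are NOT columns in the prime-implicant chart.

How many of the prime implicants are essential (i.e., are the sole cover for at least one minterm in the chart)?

6

size-2^0 implicants → 00010(✓)  00011(✓)  00100(✓)  00101(✓)  01001(✓)  01010(✓)  01100(✓)  01101(✓)  01110(✓)  10000(✓)  10010(✓)  10011(✓)  10100(✓)  10110(✓)  11000(✓)  11010(✓)  11011(✓)  11101(✓)
size-2^1 implicants → -0010(✓)  -0011(✓)  -0100  -1010(✓)  -1101  0-010(✓)  0-100(✓)  0-101(✓)  0001-(✓)  0010-(✓)  01-01  01-10  011-0  0110-(✓)  1-000(✓)  1-010(✓)  1-011(✓)  10-00(✓)  10-10(✓)  100-0(✓)  1001-(✓)  101-0(✓)  110-0(✓)  1101-(✓)
size-2^2 implicants → --010  -001-  0-10-  1-0-0  1-01-  10--0
Unchecked terms (primes): --010, -001-, -0100, -1101, 0-10-, 01-01, 01-10, 011-0, 1-0-0, 1-01-, 10--0
Minterm coverage:
  m2 ⊆ --010,-001-
  m3 ⊆ -001- [E]
  m4 ⊆ -0100,0-10-
  m5 ⊆ 0-10- [E]
  m9 ⊆ 01-01 [E]
  m10 ⊆ --010,01-10
  m12 ⊆ 0-10-,011-0
  m13 ⊆ -1101,0-10-,01-01
  m14 ⊆ 01-10,011-0
  m16 ⊆ 1-0-0,10--0
  m18 ⊆ --010,-001-,1-0-0,1-01-,10--0
  m19 ⊆ -001-,1-01-
  m22 ⊆ 10--0 [E]
  m24 ⊆ 1-0-0 [E]
  m26 ⊆ --010,1-0-0,1-01-
  m27 ⊆ 1-01- [E]
E = {-001-, 0-10-, 01-01, 1-0-0, 1-01-, 10--0}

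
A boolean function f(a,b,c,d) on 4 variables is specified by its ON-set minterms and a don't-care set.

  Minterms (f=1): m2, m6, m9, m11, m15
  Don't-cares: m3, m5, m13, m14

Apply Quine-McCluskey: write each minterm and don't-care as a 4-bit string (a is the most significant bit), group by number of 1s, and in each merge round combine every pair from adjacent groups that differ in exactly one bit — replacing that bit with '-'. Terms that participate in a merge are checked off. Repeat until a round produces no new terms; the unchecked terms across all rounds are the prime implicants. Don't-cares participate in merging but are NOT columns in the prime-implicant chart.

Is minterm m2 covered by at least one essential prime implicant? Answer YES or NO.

NO

size-2^0 implicants → 0010(✓)  0011(✓)  0101(✓)  0110(✓)  1001(✓)  1011(✓)  1101(✓)  1110(✓)  1111(✓)
size-2^1 implicants → -011  -101  -110  0-10  001-  1-01(✓)  1-11(✓)  10-1(✓)  11-1(✓)  111-
size-2^2 implicants → 1--1
Unchecked terms (primes): -011, -101, -110, 0-10, 001-, 1--1, 111-
Minterm coverage:
  m2 ⊆ 0-10,001-
  m6 ⊆ -110,0-10
  m9 ⊆ 1--1 [E]
  m11 ⊆ -011,1--1
  m15 ⊆ 1--1,111-
E = {1--1}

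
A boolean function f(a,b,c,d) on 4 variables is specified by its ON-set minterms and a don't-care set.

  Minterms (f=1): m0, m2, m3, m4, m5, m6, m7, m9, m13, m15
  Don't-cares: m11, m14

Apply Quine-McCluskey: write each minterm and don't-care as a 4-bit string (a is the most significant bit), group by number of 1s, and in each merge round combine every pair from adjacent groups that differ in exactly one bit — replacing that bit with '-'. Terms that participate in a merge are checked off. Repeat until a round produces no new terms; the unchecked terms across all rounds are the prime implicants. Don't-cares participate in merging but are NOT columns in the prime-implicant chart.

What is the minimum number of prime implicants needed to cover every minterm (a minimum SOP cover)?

4

size-2^0 implicants → 0000(✓)  0010(✓)  0011(✓)  0100(✓)  0101(✓)  0110(✓)  0111(✓)  1001(✓)  1011(✓)  1101(✓)  1110(✓)  1111(✓)
size-2^1 implicants → -011(✓)  -101(✓)  -110(✓)  -111(✓)  0-00(✓)  0-10(✓)  0-11(✓)  00-0(✓)  001-(✓)  01-0(✓)  01-1(✓)  010-(✓)  011-(✓)  1-01(✓)  1-11(✓)  10-1(✓)  11-1(✓)  111-(✓)
size-2^2 implicants → --11  -1-1  -11-  0--0  0-1-  01--  1--1
Unchecked terms (primes): --11, -1-1, -11-, 0--0, 0-1-, 01--, 1--1
Minterm coverage:
  m0 ⊆ 0--0 [E]
  m2 ⊆ 0--0,0-1-
  m3 ⊆ --11,0-1-
  m4 ⊆ 0--0,01--
  m5 ⊆ -1-1,01--
  m6 ⊆ -11-,0--0,0-1-,01--
  m7 ⊆ --11,-1-1,-11-,0-1-,01--
  m9 ⊆ 1--1 [E]
  m13 ⊆ -1-1,1--1
  m15 ⊆ --11,-1-1,-11-,1--1
E = {0--0, 1--1}
Petrick residual → --11, -1-1
Cover = cd + bd + a'd' + ad  |cover|=4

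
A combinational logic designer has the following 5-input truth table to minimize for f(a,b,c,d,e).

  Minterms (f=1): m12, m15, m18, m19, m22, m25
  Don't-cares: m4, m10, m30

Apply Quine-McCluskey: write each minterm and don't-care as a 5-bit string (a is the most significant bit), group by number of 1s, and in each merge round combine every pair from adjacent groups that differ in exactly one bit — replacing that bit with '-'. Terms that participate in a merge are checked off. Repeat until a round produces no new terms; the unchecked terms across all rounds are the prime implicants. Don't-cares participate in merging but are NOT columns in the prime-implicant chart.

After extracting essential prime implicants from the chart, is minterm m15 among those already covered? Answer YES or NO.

size-2^0 implicants → 00100(✓)  01010  01100(✓)  01111  10010(✓)  10011(✓)  10110(✓)  11001  11110(✓)
size-2^1 implicants → 0-100  1-110  10-10  1001-
Unchecked terms (primes): 0-100, 01010, 01111, 1-110, 10-10, 1001-, 11001
Minterm coverage:
  m12 ⊆ 0-100 [E]
  m15 ⊆ 01111 [E]
  m18 ⊆ 10-10,1001-
  m19 ⊆ 1001- [E]
  m22 ⊆ 1-110,10-10
  m25 ⊆ 11001 [E]
E = {0-100, 01111, 1001-, 11001}

YES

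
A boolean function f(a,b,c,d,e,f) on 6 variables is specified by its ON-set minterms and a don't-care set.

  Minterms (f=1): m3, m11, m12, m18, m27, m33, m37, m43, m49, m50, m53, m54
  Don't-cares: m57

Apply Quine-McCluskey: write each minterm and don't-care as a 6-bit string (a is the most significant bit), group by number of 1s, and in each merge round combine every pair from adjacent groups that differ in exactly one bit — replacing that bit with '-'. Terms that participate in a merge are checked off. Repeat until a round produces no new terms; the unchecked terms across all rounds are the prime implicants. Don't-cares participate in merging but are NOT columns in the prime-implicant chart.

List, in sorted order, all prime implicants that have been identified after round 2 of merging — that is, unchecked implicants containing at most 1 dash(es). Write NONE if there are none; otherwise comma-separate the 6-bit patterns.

[col 0] 000011*, 001011*, 001100, 010010*, 011011*, 100001*, 100101*, 101011*, 110001*, 110010*, 110101*, 110110*, 111001*
[col 1] -01011, -10010, 0-1011, 00-011, 1-0001*, 1-0101*, 100-01*, 11-001, 110-01*, 110-10
[col 2] 1-0-01
Prime implicants: -01011, -10010, 0-1011, 00-011, 001100, 1-0-01, 11-001, 110-10

-01011, -10010, 0-1011, 00-011, 001100, 11-001, 110-10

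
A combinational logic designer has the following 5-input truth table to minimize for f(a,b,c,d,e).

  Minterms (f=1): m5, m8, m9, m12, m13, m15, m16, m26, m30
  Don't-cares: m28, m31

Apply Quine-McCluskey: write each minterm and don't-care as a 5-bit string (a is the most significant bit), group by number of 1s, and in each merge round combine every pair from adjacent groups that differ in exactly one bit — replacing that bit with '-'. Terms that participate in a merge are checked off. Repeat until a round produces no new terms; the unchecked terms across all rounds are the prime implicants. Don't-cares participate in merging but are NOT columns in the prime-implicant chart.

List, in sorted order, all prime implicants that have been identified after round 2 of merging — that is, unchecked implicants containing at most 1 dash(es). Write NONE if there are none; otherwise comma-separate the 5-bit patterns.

-1100, -1111, 0-101, 011-1, 10000, 11-10, 111-0, 1111-

Round 0: 00101✓ 01000✓ 01001✓ 01100✓ 01101✓ 01111✓ 10000 11010✓ 11100✓ 11110✓ 11111✓
Round 1: -1100 -1111 0-101 01-00✓ 01-01✓ 0100-✓ 011-1 0110-✓ 11-10 111-0 1111-
Round 2: 01-0-
PIs = {-1100, -1111, 0-101, 01-0-, 011-1, 10000, 11-10, 111-0, 1111-}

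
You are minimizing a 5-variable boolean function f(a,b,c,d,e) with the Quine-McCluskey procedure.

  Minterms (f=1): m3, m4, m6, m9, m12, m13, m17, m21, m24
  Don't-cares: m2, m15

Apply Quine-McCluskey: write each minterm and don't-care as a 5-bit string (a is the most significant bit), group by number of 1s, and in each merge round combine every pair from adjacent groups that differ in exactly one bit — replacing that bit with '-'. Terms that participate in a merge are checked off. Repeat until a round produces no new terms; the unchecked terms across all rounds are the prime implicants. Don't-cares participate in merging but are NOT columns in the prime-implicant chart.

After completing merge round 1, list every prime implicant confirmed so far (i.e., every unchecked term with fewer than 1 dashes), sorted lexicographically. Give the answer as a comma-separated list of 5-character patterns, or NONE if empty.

[col 0] 00010*, 00011*, 00100*, 00110*, 01001*, 01100*, 01101*, 01111*, 10001*, 10101*, 11000
[col 1] 0-100, 00-10, 0001-, 001-0, 01-01, 011-1, 0110-, 10-01
Prime implicants: 0-100, 00-10, 0001-, 001-0, 01-01, 011-1, 0110-, 10-01, 11000

11000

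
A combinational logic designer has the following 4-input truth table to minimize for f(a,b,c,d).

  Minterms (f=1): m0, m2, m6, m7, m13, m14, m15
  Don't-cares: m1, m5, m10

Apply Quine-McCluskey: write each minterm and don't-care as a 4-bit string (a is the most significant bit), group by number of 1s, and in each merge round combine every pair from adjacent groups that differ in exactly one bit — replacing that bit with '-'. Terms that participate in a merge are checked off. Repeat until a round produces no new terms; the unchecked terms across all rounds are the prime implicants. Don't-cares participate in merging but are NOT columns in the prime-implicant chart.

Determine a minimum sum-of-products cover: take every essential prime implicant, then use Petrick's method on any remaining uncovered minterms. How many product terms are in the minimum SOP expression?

3

[col 0] 0000*, 0001*, 0010*, 0101*, 0110*, 0111*, 1010*, 1101*, 1110*, 1111*
[col 1] -010*, -101*, -110*, -111*, 0-01, 0-10*, 00-0, 000-, 01-1*, 011-*, 1-10*, 11-1*, 111-*
[col 2] --10, -1-1, -11-
Prime implicants: --10, -1-1, -11-, 0-01, 00-0, 000-
PI chart (minterm → PIs covering it):
  0 | 00-0,000-
  2 | --10,00-0
  6 | --10,-11-
  7 | -1-1,-11-
  13 | -1-1  (sole → essential)
  14 | --10,-11-
  15 | -1-1,-11-
Essential prime implicants: -1-1
Petrick residual → --10, 00-0
Minimum SOP uses 3 PIs: cd' + bd + a'b'd'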